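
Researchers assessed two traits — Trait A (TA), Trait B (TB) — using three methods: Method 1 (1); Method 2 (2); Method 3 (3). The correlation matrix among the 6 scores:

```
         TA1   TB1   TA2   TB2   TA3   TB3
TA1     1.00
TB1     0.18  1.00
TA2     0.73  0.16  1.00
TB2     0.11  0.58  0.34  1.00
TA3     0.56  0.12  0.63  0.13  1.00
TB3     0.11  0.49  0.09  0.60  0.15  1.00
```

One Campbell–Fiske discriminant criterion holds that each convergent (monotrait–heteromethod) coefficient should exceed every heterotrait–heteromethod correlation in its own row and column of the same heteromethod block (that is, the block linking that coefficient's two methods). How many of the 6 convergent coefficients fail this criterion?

0

Convergent coefficients and their comparison sets:
TA (methods 1·2): 0.73 vs {0.11, 0.16} → pass.
TA (methods 1·3): 0.56 vs {0.11, 0.12} → pass.
TA (methods 2·3): 0.63 vs {0.09, 0.13} → pass.
TB (methods 1·2): 0.58 vs {0.16, 0.11} → pass.
TB (methods 1·3): 0.49 vs {0.12, 0.11} → pass.
TB (methods 2·3): 0.60 vs {0.13, 0.09} → pass.
0 of 6 fail.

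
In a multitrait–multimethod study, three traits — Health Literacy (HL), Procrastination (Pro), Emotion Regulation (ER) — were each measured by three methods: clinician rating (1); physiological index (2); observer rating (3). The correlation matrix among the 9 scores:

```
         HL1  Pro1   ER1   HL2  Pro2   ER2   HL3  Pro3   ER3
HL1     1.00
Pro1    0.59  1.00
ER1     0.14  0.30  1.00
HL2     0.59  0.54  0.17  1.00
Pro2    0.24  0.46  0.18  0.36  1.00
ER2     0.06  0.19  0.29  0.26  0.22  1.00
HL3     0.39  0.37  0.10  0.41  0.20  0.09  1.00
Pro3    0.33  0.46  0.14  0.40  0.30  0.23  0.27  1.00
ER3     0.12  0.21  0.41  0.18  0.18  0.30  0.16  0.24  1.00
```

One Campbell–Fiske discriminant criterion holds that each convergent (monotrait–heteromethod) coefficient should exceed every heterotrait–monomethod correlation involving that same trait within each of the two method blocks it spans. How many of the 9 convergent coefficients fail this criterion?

6

Each convergent coefficient versus the relevant comparison correlations:
HL (methods 1·2): 0.59 vs {0.59, 0.36, 0.14, 0.26} → fail.
HL (methods 1·3): 0.39 vs {0.59, 0.27, 0.14, 0.16} → fail.
HL (methods 2·3): 0.41 vs {0.36, 0.27, 0.26, 0.16} → pass.
Pro (methods 1·2): 0.46 vs {0.59, 0.36, 0.30, 0.22} → fail.
Pro (methods 1·3): 0.46 vs {0.59, 0.27, 0.30, 0.24} → fail.
Pro (methods 2·3): 0.30 vs {0.36, 0.27, 0.22, 0.24} → fail.
ER (methods 1·2): 0.29 vs {0.14, 0.26, 0.30, 0.22} → fail.
ER (methods 1·3): 0.41 vs {0.14, 0.16, 0.30, 0.24} → pass.
ER (methods 2·3): 0.30 vs {0.26, 0.16, 0.22, 0.24} → pass.
6 of 9 fail.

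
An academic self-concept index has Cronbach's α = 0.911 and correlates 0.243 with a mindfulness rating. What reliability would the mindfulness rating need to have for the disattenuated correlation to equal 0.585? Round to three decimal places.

r_true = r_obs / √(r_xx · r_yy) ⇒ 0.585 = 0.243 / √(0.911 · r_yy).
√(0.911 · r_yy) = 0.243 / 0.585 = 0.4154; 0.911 · r_yy = 0.1726; r_yy = 0.1726 / 0.911 ≈ 0.189.

0.189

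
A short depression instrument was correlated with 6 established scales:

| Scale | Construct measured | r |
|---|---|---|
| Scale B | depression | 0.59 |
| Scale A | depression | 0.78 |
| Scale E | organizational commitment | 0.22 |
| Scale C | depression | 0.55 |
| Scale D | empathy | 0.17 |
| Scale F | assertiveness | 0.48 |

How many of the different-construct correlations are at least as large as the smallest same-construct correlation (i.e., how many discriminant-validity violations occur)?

Convergent (same construct = depression): Scale B, Scale A, Scale C.
Smallest convergent = 0.55. Discriminant values: 0.22, 0.17, 0.48; count ≥ 0.55 → 0.

0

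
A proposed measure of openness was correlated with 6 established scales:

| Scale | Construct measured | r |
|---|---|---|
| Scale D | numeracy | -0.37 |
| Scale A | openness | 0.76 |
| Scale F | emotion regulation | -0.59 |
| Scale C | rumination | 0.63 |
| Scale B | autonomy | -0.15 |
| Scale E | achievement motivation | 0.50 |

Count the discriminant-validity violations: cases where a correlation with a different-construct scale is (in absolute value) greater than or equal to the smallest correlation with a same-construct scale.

Convergent (same construct = openness): Scale A.
Smallest convergent = 0.76. Discriminant |r|: 0.37, 0.59, 0.63, 0.15, 0.50; count ≥ 0.76 → 0.

0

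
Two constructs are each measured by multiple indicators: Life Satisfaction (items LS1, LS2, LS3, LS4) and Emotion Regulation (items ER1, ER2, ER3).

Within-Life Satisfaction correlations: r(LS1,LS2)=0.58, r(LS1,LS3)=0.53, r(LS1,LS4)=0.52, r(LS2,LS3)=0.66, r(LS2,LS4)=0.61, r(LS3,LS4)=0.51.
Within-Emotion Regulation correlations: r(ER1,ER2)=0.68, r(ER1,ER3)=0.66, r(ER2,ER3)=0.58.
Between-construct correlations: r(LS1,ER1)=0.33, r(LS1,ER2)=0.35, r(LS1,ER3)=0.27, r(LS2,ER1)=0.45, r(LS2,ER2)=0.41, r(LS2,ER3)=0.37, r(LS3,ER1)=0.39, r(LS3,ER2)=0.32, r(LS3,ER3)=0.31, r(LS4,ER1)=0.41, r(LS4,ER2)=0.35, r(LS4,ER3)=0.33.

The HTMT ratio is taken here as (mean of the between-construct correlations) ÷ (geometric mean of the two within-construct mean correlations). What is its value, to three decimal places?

0.593

Mean heterotrait r = 4.29/12 = 0.3575.
Mean within-LS = 3.41/6 = 0.5683; mean within-ER = 1.92/3 = 0.6400.
Geometric mean = √(0.5683 × 0.6400) = 0.6031.
HTMT = 0.3575 / 0.6031 = 0.593.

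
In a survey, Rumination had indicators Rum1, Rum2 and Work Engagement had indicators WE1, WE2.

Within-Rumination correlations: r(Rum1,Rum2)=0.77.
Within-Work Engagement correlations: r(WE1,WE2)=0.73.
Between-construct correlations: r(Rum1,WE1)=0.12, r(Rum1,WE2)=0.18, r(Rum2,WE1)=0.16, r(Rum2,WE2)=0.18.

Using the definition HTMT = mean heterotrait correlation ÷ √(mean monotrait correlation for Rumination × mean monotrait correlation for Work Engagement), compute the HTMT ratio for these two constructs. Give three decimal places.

Mean between = 0.64/4 = 0.1600.
Mean within-Rum = 0.77/1 = 0.7700; mean within-WE = 0.73/1 = 0.7300.
Geometric mean = √(0.7700 × 0.7300) = 0.7497.
HTMT = 0.1600 / 0.7497 = 0.213.

0.213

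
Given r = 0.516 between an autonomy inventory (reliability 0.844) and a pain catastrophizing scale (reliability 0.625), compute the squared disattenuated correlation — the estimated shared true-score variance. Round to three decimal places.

Disattenuated r = 0.516 / √(0.844 × 0.625) = 0.516 / 0.7263 = 0.7105.
Shared true-score variance = 0.7105² = 0.5048 ≈ 0.505.

0.505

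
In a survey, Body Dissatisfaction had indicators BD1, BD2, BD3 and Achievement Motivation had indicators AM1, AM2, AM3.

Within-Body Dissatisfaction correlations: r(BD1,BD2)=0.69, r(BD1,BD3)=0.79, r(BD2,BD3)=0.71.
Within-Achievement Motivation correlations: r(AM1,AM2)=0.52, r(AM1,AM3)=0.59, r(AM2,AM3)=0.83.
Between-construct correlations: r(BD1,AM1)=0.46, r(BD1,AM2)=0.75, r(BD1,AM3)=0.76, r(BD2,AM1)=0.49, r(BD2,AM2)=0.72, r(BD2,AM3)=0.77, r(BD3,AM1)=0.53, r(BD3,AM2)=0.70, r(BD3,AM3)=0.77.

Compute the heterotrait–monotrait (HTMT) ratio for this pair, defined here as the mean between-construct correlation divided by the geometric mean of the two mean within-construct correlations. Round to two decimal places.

Mean heterotrait r = 5.95/9 = 0.6611.
Mean within-BD = 2.19/3 = 0.7300; mean within-AM = 1.94/3 = 0.6467.
Geometric mean = √(0.7300 × 0.6467) = 0.6871.
HTMT = 0.6611 / 0.6871 = 0.96.

0.96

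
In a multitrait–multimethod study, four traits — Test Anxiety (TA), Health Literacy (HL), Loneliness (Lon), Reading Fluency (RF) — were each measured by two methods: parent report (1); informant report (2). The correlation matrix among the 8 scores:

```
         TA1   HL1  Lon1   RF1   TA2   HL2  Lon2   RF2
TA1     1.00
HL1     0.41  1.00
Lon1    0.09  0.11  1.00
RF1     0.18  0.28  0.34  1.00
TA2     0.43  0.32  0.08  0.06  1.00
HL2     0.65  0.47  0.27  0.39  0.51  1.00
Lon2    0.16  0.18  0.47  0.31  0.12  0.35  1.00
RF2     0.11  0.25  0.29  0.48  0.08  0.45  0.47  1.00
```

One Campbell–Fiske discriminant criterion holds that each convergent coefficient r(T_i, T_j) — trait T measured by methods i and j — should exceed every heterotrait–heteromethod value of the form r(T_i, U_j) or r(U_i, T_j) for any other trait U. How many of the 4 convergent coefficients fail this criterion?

Checking each validity diagonal entry against its comparison values:
TA (methods 1·2): 0.43 vs {0.65, 0.32, 0.16, 0.08, 0.11, 0.06} → fail.
HL (methods 1·2): 0.47 vs {0.32, 0.65, 0.18, 0.27, 0.25, 0.39} → fail.
Lon (methods 1·2): 0.47 vs {0.08, 0.16, 0.27, 0.18, 0.29, 0.31} → pass.
RF (methods 1·2): 0.48 vs {0.06, 0.11, 0.39, 0.25, 0.31, 0.29} → pass.
2 of 4 fail.

2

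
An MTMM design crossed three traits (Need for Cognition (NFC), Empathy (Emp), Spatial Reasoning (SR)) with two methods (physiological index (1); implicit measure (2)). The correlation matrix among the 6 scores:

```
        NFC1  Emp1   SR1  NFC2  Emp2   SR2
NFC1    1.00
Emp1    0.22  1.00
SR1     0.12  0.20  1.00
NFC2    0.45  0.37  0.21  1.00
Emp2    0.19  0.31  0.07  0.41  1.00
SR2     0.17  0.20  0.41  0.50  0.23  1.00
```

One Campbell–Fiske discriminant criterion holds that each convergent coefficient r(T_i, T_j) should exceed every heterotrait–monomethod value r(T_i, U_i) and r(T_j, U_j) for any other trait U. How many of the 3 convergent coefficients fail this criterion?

3

Each convergent coefficient versus the relevant comparison correlations:
NFC (methods 1·2): 0.45 vs {0.22, 0.41, 0.12, 0.50} → fail.
Emp (methods 1·2): 0.31 vs {0.22, 0.41, 0.20, 0.23} → fail.
SR (methods 1·2): 0.41 vs {0.12, 0.50, 0.20, 0.23} → fail.
3 of 3 fail.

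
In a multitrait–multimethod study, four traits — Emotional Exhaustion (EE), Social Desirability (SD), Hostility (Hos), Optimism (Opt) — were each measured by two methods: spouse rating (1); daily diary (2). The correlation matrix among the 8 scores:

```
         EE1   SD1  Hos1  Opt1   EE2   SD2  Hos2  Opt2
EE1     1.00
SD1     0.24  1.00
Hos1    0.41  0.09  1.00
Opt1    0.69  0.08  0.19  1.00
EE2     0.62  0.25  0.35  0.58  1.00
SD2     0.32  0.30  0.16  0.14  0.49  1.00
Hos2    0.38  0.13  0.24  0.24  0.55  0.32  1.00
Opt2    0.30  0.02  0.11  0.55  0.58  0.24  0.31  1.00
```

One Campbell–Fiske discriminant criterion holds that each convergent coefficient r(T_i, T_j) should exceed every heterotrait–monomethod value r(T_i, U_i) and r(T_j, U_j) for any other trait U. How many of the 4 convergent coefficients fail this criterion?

4

Checking each validity diagonal entry against its comparison values:
EE (methods 1·2): 0.62 vs {0.24, 0.49, 0.41, 0.55, 0.69, 0.58} → fail.
SD (methods 1·2): 0.30 vs {0.24, 0.49, 0.09, 0.32, 0.08, 0.24} → fail.
Hos (methods 1·2): 0.24 vs {0.41, 0.55, 0.09, 0.32, 0.19, 0.31} → fail.
Opt (methods 1·2): 0.55 vs {0.69, 0.58, 0.08, 0.24, 0.19, 0.31} → fail.
4 of 4 fail.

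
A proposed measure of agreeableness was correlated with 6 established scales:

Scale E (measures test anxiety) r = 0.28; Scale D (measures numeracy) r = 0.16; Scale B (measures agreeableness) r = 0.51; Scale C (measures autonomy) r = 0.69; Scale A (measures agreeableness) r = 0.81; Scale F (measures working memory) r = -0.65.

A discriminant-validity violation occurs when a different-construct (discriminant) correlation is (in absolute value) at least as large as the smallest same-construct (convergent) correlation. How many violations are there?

2

Convergent (same construct = agreeableness): Scale B, Scale A.
Smallest convergent = 0.51. Discriminant |r|: 0.28, 0.16, 0.69, 0.65; count ≥ 0.51 → 2.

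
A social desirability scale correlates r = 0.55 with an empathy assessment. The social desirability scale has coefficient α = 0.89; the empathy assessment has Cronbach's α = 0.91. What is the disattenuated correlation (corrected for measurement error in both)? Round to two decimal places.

0.61

r_true = r_obs / √(r_xx · r_yy) = 0.55 / √(0.89 × 0.91) = 0.55 / √0.8099 = 0.55 / 0.8999 ≈ 0.61.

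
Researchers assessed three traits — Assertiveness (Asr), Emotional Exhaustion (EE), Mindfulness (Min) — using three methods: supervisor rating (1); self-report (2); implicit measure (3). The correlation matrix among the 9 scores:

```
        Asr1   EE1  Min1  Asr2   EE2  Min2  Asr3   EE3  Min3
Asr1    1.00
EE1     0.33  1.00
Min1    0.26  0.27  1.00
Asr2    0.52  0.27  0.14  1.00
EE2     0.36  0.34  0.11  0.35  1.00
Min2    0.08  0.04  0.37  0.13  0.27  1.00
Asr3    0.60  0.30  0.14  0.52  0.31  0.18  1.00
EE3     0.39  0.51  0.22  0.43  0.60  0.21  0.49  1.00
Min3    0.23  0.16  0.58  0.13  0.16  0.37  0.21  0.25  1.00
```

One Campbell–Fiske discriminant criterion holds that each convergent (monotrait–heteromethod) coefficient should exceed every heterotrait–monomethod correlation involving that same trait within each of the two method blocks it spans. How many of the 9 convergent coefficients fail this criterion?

1

Convergent coefficients and their comparison sets:
Asr (methods 1·2): 0.52 vs {0.33, 0.35, 0.26, 0.13} → pass.
Asr (methods 1·3): 0.60 vs {0.33, 0.49, 0.26, 0.21} → pass.
Asr (methods 2·3): 0.52 vs {0.35, 0.49, 0.13, 0.21} → pass.
EE (methods 1·2): 0.34 vs {0.33, 0.35, 0.27, 0.27} → fail.
EE (methods 1·3): 0.51 vs {0.33, 0.49, 0.27, 0.25} → pass.
EE (methods 2·3): 0.60 vs {0.35, 0.49, 0.27, 0.25} → pass.
Min (methods 1·2): 0.37 vs {0.26, 0.13, 0.27, 0.27} → pass.
Min (methods 1·3): 0.58 vs {0.26, 0.21, 0.27, 0.25} → pass.
Min (methods 2·3): 0.37 vs {0.13, 0.21, 0.27, 0.25} → pass.
1 of 9 fail.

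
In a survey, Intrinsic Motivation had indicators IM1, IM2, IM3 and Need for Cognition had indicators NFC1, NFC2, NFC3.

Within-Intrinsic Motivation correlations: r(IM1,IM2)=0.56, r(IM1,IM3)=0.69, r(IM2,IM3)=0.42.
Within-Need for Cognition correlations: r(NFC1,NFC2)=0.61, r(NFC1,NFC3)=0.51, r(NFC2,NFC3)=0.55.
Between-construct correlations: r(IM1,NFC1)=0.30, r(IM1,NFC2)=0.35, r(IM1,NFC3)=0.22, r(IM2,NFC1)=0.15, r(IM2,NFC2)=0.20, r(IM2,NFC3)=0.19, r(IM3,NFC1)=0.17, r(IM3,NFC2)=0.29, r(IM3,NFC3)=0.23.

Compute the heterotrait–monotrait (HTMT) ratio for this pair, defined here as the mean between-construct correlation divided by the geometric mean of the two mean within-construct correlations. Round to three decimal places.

Mean between = 2.10/9 = 0.2333.
Mean within-IM = 1.67/3 = 0.5567; mean within-NFC = 1.67/3 = 0.5567.
Geometric mean = √(0.5567 × 0.5567) = 0.5567.
HTMT = 0.2333 / 0.5567 = 0.419.

0.419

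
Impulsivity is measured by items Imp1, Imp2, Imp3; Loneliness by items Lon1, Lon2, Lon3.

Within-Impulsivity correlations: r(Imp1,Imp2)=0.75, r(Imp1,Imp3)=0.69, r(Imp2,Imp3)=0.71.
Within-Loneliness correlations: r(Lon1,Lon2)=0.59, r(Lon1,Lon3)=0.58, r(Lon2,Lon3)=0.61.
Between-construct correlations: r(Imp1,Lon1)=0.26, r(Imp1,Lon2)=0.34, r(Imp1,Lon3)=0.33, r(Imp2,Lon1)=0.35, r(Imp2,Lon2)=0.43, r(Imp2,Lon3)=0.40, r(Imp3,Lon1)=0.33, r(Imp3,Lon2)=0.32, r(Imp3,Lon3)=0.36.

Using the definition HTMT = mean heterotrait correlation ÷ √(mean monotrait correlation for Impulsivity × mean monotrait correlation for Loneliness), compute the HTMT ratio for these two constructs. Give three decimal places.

Between-construct mean = 3.12/9 = 0.3467.
Mean within-Imp = 2.15/3 = 0.7167; mean within-Lon = 1.78/3 = 0.5933.
Geometric mean = √(0.7167 × 0.5933) = 0.6521.
HTMT = 0.3467 / 0.6521 = 0.532.

0.532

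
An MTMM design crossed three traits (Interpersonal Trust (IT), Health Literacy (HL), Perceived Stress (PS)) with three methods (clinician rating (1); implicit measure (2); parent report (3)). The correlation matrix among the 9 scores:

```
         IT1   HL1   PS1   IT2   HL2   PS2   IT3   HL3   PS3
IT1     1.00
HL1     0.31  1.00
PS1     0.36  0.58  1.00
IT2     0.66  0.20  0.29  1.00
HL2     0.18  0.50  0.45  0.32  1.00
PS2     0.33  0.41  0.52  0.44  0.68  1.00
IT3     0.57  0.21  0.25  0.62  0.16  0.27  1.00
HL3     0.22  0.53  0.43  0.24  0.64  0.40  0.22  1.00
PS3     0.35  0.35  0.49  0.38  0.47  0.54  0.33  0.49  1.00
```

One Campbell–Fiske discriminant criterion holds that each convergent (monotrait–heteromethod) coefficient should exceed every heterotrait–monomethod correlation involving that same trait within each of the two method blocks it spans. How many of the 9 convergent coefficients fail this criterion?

Each convergent coefficient versus the relevant comparison correlations:
IT (methods 1·2): 0.66 vs {0.31, 0.32, 0.36, 0.44} → pass.
IT (methods 1·3): 0.57 vs {0.31, 0.22, 0.36, 0.33} → pass.
IT (methods 2·3): 0.62 vs {0.32, 0.22, 0.44, 0.33} → pass.
HL (methods 1·2): 0.50 vs {0.31, 0.32, 0.58, 0.68} → fail.
HL (methods 1·3): 0.53 vs {0.31, 0.22, 0.58, 0.49} → fail.
HL (methods 2·3): 0.64 vs {0.32, 0.22, 0.68, 0.49} → fail.
PS (methods 1·2): 0.52 vs {0.36, 0.44, 0.58, 0.68} → fail.
PS (methods 1·3): 0.49 vs {0.36, 0.33, 0.58, 0.49} → fail.
PS (methods 2·3): 0.54 vs {0.44, 0.33, 0.68, 0.49} → fail.
6 of 9 fail.

6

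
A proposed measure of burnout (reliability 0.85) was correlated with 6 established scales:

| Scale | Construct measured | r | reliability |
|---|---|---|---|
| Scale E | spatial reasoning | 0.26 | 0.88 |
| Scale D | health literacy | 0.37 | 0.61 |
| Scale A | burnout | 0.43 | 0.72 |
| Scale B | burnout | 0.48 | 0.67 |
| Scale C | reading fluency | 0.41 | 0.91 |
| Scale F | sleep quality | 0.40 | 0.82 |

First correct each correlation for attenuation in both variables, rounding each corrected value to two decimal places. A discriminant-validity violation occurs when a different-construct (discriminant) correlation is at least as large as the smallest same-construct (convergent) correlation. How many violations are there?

Disattenuated r (r / √(r_scale · r_new)):
  Scale E (disc): 0.26 / √(0.88·0.85) = 0.30
  Scale D (disc): 0.37 / √(0.61·0.85) = 0.51
  Scale A (conv): 0.43 / √(0.72·0.85) = 0.55
  Scale B (conv): 0.48 / √(0.67·0.85) = 0.64
  Scale C (disc): 0.41 / √(0.91·0.85) = 0.47
  Scale F (disc): 0.40 / √(0.82·0.85) = 0.48
Smallest convergent = 0.55. Discriminant values: 0.30, 0.51, 0.47, 0.48; count ≥ 0.55 → 0.

0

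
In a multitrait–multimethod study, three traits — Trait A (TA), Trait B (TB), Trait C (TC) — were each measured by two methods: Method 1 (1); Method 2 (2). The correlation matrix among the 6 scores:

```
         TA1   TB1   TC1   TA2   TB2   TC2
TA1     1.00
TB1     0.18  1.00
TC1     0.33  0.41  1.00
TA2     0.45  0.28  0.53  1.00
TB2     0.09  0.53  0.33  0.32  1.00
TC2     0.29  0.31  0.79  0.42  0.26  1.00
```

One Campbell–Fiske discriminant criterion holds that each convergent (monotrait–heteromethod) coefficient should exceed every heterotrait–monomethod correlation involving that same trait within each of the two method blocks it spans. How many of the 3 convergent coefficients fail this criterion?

Checking each validity diagonal entry against its comparison values:
TA (methods 1·2): 0.45 vs {0.18, 0.32, 0.33, 0.42} → pass.
TB (methods 1·2): 0.53 vs {0.18, 0.32, 0.41, 0.26} → pass.
TC (methods 1·2): 0.79 vs {0.33, 0.42, 0.41, 0.26} → pass.
0 of 3 fail.

0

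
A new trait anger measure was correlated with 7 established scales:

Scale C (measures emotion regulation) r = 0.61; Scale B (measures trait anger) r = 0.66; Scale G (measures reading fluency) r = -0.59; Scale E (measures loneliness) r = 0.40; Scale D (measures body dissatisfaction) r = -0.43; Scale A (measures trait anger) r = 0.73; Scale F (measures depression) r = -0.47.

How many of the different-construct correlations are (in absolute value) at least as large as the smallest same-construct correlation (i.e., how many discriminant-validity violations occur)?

0

Convergent (same construct = trait anger): Scale B, Scale A.
Smallest convergent = 0.66. Discriminant |r|: 0.61, 0.59, 0.40, 0.43, 0.47; count ≥ 0.66 → 0.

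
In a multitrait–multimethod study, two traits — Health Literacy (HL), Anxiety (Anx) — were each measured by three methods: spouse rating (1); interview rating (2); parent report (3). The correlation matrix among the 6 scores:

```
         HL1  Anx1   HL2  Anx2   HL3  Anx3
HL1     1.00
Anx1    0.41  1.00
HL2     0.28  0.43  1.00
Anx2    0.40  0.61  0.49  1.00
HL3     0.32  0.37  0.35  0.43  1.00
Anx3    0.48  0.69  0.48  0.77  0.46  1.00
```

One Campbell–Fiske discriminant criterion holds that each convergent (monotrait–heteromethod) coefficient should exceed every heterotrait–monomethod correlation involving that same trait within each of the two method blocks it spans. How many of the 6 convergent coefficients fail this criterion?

3

Each convergent coefficient versus the relevant comparison correlations:
HL (methods 1·2): 0.28 vs {0.41, 0.49} → fail.
HL (methods 1·3): 0.32 vs {0.41, 0.46} → fail.
HL (methods 2·3): 0.35 vs {0.49, 0.46} → fail.
Anx (methods 1·2): 0.61 vs {0.41, 0.49} → pass.
Anx (methods 1·3): 0.69 vs {0.41, 0.46} → pass.
Anx (methods 2·3): 0.77 vs {0.49, 0.46} → pass.
3 of 6 fail.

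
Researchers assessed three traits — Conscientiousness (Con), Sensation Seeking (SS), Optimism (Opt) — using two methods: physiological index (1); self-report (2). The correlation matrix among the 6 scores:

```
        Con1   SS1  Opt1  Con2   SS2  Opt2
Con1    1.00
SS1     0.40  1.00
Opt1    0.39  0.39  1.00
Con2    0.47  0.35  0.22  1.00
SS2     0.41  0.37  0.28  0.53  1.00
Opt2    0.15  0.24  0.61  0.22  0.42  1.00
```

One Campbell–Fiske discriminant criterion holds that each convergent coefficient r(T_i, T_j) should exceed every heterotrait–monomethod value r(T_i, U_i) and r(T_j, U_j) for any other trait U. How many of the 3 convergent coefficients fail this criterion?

2

Each convergent coefficient versus the relevant comparison correlations:
Con (methods 1·2): 0.47 vs {0.40, 0.53, 0.39, 0.22} → fail.
SS (methods 1·2): 0.37 vs {0.40, 0.53, 0.39, 0.42} → fail.
Opt (methods 1·2): 0.61 vs {0.39, 0.22, 0.39, 0.42} → pass.
2 of 3 fail.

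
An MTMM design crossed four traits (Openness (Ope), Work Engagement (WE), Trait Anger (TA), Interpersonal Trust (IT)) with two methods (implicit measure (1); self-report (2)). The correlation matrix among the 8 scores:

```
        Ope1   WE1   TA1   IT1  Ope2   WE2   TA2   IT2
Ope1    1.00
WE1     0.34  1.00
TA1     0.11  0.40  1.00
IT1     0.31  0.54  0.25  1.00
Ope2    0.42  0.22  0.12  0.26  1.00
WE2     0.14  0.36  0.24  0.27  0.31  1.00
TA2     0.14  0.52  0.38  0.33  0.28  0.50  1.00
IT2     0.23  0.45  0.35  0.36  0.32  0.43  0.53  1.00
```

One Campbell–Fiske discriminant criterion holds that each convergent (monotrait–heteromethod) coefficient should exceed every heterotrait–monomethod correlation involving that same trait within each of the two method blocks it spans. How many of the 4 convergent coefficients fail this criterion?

3

Checking each validity diagonal entry against its comparison values:
Ope (methods 1·2): 0.42 vs {0.34, 0.31, 0.11, 0.28, 0.31, 0.32} → pass.
WE (methods 1·2): 0.36 vs {0.34, 0.31, 0.40, 0.50, 0.54, 0.43} → fail.
TA (methods 1·2): 0.38 vs {0.11, 0.28, 0.40, 0.50, 0.25, 0.53} → fail.
IT (methods 1·2): 0.36 vs {0.31, 0.32, 0.54, 0.43, 0.25, 0.53} → fail.
3 of 4 fail.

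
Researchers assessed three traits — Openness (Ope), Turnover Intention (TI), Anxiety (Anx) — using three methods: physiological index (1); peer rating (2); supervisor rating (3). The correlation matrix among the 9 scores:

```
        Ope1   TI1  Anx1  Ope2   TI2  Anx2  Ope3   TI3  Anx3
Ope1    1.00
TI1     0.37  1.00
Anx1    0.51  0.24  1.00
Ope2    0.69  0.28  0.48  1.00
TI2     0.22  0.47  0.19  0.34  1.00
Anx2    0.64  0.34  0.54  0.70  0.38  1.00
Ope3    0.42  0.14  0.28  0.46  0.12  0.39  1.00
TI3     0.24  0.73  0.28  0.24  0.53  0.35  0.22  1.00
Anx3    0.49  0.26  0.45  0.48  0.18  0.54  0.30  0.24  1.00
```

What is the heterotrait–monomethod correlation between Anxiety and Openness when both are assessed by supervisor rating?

Different traits, same method: r(Anx3, Ope3) = 0.30.

0.30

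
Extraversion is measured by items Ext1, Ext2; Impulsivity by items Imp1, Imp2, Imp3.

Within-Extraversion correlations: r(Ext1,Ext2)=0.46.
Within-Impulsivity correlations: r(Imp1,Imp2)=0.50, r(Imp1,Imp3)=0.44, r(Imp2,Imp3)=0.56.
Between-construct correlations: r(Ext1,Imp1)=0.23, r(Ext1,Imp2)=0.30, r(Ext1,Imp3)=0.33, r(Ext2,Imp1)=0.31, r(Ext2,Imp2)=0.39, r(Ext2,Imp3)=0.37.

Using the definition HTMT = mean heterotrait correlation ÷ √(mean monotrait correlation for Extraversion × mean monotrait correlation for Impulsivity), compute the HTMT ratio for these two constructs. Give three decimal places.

Between-construct mean = 1.93/6 = 0.3217.
Mean within-Ext = 0.46/1 = 0.4600; mean within-Imp = 1.50/3 = 0.5000.
Geometric mean = √(0.4600 × 0.5000) = 0.4796.
HTMT = 0.3217 / 0.4796 = 0.671.

0.671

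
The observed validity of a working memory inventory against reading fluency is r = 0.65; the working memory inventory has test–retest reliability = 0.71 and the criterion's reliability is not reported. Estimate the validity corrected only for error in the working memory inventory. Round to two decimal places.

Single correction: r_c = r_obs / √r_xx = 0.65 / √0.71 = 0.65 / 0.8426 ≈ 0.77.

0.77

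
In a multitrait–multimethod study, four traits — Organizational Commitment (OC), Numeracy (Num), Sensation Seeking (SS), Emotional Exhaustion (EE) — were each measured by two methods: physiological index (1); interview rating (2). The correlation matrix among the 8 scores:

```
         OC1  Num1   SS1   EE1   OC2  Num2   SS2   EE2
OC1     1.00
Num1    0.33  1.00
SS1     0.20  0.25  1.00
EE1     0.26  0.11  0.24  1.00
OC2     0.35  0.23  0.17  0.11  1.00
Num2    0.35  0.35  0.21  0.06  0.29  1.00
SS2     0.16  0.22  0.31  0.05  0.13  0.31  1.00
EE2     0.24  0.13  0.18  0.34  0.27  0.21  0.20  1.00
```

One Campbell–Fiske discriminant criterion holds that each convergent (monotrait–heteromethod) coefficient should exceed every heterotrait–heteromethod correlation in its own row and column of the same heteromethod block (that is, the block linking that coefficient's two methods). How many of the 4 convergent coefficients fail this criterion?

2

Convergent coefficients and their comparison sets:
OC (methods 1·2): 0.35 vs {0.35, 0.23, 0.16, 0.17, 0.24, 0.11} → fail.
Num (methods 1·2): 0.35 vs {0.23, 0.35, 0.22, 0.21, 0.13, 0.06} → fail.
SS (methods 1·2): 0.31 vs {0.17, 0.16, 0.21, 0.22, 0.18, 0.05} → pass.
EE (methods 1·2): 0.34 vs {0.11, 0.24, 0.06, 0.13, 0.05, 0.18} → pass.
2 of 4 fail.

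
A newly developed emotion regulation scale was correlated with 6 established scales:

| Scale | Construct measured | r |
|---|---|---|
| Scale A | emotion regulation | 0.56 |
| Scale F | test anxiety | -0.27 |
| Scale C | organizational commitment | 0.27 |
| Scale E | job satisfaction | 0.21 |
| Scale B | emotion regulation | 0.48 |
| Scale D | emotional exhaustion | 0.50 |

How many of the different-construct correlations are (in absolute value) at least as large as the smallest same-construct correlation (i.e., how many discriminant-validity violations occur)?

1

Convergent (same construct = emotion regulation): Scale A, Scale B.
Smallest convergent = 0.48. Discriminant |r|: 0.27, 0.27, 0.21, 0.50; count ≥ 0.48 → 1.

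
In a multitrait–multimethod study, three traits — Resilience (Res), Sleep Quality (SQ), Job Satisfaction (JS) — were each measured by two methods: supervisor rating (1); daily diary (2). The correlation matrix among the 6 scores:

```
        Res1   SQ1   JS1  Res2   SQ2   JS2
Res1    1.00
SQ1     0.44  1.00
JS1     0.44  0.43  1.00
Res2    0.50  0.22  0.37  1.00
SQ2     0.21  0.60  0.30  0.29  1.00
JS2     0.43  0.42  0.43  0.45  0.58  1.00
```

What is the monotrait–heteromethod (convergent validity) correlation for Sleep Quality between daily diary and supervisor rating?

0.60

Same trait (SQ), different methods: r(SQ2, SQ1) = 0.60.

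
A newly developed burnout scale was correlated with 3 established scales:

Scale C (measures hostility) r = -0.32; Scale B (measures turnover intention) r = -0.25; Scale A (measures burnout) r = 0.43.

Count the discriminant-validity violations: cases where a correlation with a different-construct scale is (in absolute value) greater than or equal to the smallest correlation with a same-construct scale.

0

Convergent (same construct = burnout): Scale A.
Smallest convergent = 0.43. Discriminant |r|: 0.32, 0.25; count ≥ 0.43 → 0.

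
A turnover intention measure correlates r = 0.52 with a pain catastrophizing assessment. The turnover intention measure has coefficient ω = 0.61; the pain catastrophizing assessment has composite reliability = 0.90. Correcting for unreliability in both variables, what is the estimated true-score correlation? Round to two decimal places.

0.70

r_true = r_obs / √(r_xx · r_yy) = 0.52 / √(0.61 × 0.90) = 0.52 / √0.5490 = 0.52 / 0.7409 ≈ 0.70.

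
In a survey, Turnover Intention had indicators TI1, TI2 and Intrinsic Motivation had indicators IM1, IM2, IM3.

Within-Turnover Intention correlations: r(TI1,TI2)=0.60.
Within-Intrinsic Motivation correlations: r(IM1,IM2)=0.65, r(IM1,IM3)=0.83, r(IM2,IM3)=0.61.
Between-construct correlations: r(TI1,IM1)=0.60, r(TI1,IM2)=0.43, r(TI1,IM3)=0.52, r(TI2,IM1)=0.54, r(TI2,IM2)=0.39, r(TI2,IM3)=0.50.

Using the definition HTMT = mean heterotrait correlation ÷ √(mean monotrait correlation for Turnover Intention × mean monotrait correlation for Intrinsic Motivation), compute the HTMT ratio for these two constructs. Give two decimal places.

Mean between = 2.98/6 = 0.4967.
Mean within-TI = 0.60/1 = 0.6000; mean within-IM = 2.09/3 = 0.6967.
Geometric mean = √(0.6000 × 0.6967) = 0.6465.
HTMT = 0.4967 / 0.6465 = 0.77.

0.77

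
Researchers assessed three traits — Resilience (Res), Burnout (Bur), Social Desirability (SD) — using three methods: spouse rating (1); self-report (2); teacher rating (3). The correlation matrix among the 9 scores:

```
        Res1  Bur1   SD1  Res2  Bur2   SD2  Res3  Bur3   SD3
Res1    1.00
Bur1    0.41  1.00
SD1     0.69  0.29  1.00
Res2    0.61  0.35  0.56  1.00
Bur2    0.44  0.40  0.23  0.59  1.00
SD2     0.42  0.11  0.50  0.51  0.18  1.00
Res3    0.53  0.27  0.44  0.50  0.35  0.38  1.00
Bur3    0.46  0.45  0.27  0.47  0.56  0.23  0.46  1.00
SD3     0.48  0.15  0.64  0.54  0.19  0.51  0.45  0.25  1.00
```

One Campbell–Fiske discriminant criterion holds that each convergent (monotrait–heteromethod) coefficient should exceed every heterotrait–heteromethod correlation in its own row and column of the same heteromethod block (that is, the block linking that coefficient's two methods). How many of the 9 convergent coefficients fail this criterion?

Checking each validity diagonal entry against its comparison values:
Res (methods 1·2): 0.61 vs {0.44, 0.35, 0.42, 0.56} → pass.
Res (methods 1·3): 0.53 vs {0.46, 0.27, 0.48, 0.44} → pass.
Res (methods 2·3): 0.50 vs {0.47, 0.35, 0.54, 0.38} → fail.
Bur (methods 1·2): 0.40 vs {0.35, 0.44, 0.11, 0.23} → fail.
Bur (methods 1·3): 0.45 vs {0.27, 0.46, 0.15, 0.27} → fail.
Bur (methods 2·3): 0.56 vs {0.35, 0.47, 0.19, 0.23} → pass.
SD (methods 1·2): 0.50 vs {0.56, 0.42, 0.23, 0.11} → fail.
SD (methods 1·3): 0.64 vs {0.44, 0.48, 0.27, 0.15} → pass.
SD (methods 2·3): 0.51 vs {0.38, 0.54, 0.23, 0.19} → fail.
5 of 9 fail.

5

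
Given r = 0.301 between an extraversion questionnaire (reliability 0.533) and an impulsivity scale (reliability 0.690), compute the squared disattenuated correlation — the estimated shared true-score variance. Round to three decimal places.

0.246

Disattenuated r = 0.301 / √(0.533 × 0.690) = 0.301 / 0.6064 = 0.4964.
Shared true-score variance = 0.4964² = 0.2464 ≈ 0.246.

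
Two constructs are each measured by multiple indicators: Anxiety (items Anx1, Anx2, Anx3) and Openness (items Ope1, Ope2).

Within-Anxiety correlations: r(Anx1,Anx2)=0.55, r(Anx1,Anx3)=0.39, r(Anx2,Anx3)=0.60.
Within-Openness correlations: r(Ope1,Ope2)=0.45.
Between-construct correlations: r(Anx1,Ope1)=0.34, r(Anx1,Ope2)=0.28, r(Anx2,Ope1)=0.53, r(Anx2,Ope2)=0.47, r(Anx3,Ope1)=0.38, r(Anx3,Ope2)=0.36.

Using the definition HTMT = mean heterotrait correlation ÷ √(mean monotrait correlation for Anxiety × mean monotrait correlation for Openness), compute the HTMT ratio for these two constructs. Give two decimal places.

Mean between = 2.36/6 = 0.3933.
Mean within-Anx = 1.54/3 = 0.5133; mean within-Ope = 0.45/1 = 0.4500.
Geometric mean = √(0.5133 × 0.4500) = 0.4806.
HTMT = 0.3933 / 0.4806 = 0.82.

0.82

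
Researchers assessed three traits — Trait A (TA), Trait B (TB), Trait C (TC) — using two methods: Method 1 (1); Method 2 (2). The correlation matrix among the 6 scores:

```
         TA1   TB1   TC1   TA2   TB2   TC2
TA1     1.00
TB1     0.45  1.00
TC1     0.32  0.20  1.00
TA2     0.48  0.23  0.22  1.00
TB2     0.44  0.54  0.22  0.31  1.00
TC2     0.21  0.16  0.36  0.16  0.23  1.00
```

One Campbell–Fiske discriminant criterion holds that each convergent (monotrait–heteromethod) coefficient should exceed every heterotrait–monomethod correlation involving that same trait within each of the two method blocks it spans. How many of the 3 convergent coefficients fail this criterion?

Checking each validity diagonal entry against its comparison values:
TA (methods 1·2): 0.48 vs {0.45, 0.31, 0.32, 0.16} → pass.
TB (methods 1·2): 0.54 vs {0.45, 0.31, 0.20, 0.23} → pass.
TC (methods 1·2): 0.36 vs {0.32, 0.16, 0.20, 0.23} → pass.
0 of 3 fail.

0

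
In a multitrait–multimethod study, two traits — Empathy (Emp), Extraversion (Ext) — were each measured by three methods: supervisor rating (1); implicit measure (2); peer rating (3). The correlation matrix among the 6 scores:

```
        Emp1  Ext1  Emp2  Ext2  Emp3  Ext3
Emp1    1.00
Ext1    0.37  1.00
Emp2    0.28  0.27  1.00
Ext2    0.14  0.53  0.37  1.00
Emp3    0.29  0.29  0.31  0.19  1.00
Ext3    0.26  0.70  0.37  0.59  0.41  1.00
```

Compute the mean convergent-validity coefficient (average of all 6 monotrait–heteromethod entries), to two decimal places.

Convergent values: 0.28, 0.29, 0.31, 0.53, 0.70, 0.59; mean = 2.70/6 = 0.45.

0.45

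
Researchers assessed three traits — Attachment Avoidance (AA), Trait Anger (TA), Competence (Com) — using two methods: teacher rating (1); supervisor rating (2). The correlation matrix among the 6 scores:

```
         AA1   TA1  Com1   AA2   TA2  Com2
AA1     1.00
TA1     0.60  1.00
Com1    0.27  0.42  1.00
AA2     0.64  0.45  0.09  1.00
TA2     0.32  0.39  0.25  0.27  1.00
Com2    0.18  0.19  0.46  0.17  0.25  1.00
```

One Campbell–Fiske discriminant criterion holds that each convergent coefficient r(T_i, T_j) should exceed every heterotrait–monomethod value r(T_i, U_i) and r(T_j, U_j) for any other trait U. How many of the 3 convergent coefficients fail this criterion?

Convergent coefficients and their comparison sets:
AA (methods 1·2): 0.64 vs {0.60, 0.27, 0.27, 0.17} → pass.
TA (methods 1·2): 0.39 vs {0.60, 0.27, 0.42, 0.25} → fail.
Com (methods 1·2): 0.46 vs {0.27, 0.17, 0.42, 0.25} → pass.
1 of 3 fail.

1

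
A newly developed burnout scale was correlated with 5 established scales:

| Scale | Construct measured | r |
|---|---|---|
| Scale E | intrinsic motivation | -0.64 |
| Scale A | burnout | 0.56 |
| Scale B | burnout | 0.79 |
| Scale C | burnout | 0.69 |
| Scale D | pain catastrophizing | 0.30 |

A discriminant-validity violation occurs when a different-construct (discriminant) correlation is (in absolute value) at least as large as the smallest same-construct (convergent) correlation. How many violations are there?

1

Convergent (same construct = burnout): Scale A, Scale B, Scale C.
Smallest convergent = 0.56. Discriminant |r|: 0.64, 0.30; count ≥ 0.56 → 1.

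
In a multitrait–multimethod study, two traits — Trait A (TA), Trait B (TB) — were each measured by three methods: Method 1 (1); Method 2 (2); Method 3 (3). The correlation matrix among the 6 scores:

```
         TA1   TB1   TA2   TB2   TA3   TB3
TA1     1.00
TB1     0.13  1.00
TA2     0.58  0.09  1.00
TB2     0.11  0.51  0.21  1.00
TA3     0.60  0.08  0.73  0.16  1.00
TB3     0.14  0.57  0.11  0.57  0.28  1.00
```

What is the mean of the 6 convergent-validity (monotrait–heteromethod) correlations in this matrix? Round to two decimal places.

Convergent values: 0.58, 0.60, 0.73, 0.51, 0.57, 0.57; mean = 3.56/6 = 0.59.

0.59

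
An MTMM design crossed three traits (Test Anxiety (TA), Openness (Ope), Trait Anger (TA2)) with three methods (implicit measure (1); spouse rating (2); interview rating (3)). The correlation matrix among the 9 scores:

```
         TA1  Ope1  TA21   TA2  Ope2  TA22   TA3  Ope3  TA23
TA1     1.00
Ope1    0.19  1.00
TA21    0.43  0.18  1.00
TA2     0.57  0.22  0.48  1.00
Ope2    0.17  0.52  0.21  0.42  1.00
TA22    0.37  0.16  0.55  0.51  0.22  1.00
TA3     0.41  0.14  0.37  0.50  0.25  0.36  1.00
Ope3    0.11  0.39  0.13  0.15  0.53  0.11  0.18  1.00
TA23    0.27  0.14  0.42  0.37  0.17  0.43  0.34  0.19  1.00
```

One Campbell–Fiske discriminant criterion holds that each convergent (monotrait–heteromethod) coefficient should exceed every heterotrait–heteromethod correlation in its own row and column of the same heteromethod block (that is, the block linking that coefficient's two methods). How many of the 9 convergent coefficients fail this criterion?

0

Convergent coefficients and their comparison sets:
TA (methods 1·2): 0.57 vs {0.17, 0.22, 0.37, 0.48} → pass.
TA (methods 1·3): 0.41 vs {0.11, 0.14, 0.27, 0.37} → pass.
TA (methods 2·3): 0.50 vs {0.15, 0.25, 0.37, 0.36} → pass.
Ope (methods 1·2): 0.52 vs {0.22, 0.17, 0.16, 0.21} → pass.
Ope (methods 1·3): 0.39 vs {0.14, 0.11, 0.14, 0.13} → pass.
Ope (methods 2·3): 0.53 vs {0.25, 0.15, 0.17, 0.11} → pass.
TA2 (methods 1·2): 0.55 vs {0.48, 0.37, 0.21, 0.16} → pass.
TA2 (methods 1·3): 0.42 vs {0.37, 0.27, 0.13, 0.14} → pass.
TA2 (methods 2·3): 0.43 vs {0.36, 0.37, 0.11, 0.17} → pass.
0 of 9 fail.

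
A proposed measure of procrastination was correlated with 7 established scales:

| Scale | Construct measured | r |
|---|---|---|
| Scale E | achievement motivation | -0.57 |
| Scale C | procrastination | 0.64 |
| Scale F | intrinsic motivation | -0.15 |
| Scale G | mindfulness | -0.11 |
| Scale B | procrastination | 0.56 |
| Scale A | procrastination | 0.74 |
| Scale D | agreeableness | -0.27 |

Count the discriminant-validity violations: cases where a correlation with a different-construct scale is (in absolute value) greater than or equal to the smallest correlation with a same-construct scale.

Convergent (same construct = procrastination): Scale C, Scale B, Scale A.
Smallest convergent = 0.56. Discriminant |r|: 0.57, 0.15, 0.11, 0.27; count ≥ 0.56 → 1.

1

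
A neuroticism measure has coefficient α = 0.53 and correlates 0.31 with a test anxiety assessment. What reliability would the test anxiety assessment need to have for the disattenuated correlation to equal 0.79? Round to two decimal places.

0.29

r_true = r_obs / √(r_xx · r_yy) ⇒ 0.79 = 0.31 / √(0.53 · r_yy).
√(0.53 · r_yy) = 0.31 / 0.79 = 0.3924; 0.53 · r_yy = 0.1540; r_yy = 0.1540 / 0.53 ≈ 0.29.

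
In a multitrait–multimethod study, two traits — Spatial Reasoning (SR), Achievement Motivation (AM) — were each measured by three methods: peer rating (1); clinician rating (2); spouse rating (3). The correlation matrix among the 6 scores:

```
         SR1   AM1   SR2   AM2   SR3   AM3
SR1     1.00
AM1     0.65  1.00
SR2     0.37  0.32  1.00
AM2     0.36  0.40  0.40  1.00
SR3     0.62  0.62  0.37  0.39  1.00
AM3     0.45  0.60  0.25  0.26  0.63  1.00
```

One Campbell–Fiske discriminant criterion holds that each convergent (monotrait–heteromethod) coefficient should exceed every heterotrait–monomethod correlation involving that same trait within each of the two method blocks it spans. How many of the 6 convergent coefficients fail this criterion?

6

Checking each validity diagonal entry against its comparison values:
SR (methods 1·2): 0.37 vs {0.65, 0.40} → fail.
SR (methods 1·3): 0.62 vs {0.65, 0.63} → fail.
SR (methods 2·3): 0.37 vs {0.40, 0.63} → fail.
AM (methods 1·2): 0.40 vs {0.65, 0.40} → fail.
AM (methods 1·3): 0.60 vs {0.65, 0.63} → fail.
AM (methods 2·3): 0.26 vs {0.40, 0.63} → fail.
6 of 6 fail.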